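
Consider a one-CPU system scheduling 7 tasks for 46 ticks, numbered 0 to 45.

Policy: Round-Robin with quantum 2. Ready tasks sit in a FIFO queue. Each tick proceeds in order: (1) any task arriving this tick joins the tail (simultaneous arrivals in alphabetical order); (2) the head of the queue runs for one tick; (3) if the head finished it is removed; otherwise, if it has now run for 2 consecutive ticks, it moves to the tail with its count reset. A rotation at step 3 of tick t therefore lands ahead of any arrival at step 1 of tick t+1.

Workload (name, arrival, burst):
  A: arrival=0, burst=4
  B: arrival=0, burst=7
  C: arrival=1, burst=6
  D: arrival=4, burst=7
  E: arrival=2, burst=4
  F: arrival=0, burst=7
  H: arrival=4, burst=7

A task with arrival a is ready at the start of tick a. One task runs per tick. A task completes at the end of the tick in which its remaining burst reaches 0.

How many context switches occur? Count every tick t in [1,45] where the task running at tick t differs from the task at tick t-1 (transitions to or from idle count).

t=0: queue=[A,B,F] q_used=0 → run A
t=1: queue=[A,B,F,C] q_used=1 → run A
t=2: queue=[B,F,C,A,E] q_used=0 → run B
t=3: queue=[B,F,C,A,E] q_used=1 → run B
t=4: queue=[F,C,A,E,B,D,H] q_used=0 → run F
t=5: queue=[F,C,A,E,B,D,H] q_used=1 → run F
t=6: queue=[C,A,E,B,D,H,F] q_used=0 → run C
t=7: queue=[C,A,E,B,D,H,F] q_used=1 → run C
t=8: queue=[A,E,B,D,H,F,C] q_used=0 → run A
t=9: queue=[A,E,B,D,H,F,C] q_used=1 → run A
t=10: queue=[E,B,D,H,F,C] q_used=0 → run E
t=11: queue=[E,B,D,H,F,C] q_used=1 → run E
t=12: queue=[B,D,H,F,C,E] q_used=0 → run B
t=13: queue=[B,D,H,F,C,E] q_used=1 → run B
t=14: queue=[D,H,F,C,E,B] q_used=0 → run D
t=15: queue=[D,H,F,C,E,B] q_used=1 → run D
t=16: queue=[H,F,C,E,B,D] q_used=0 → run H
t=17: queue=[H,F,C,E,B,D] q_used=1 → run H
t=18: queue=[F,C,E,B,D,H] q_used=0 → run F
t=19: queue=[F,C,E,B,D,H] q_used=1 → run F
t=20: queue=[C,E,B,D,H,F] q_used=0 → run C
t=21: queue=[C,E,B,D,H,F] q_used=1 → run C
t=22: queue=[E,B,D,H,F,C] q_used=0 → run E
t=23: queue=[E,B,D,H,F,C] q_used=1 → run E
t=24: queue=[B,D,H,F,C] q_used=0 → run B
t=25: queue=[B,D,H,F,C] q_used=1 → run B
t=26: queue=[D,H,F,C,B] q_used=0 → run D
t=27: queue=[D,H,F,C,B] q_used=1 → run D
t=28: queue=[H,F,C,B,D] q_used=0 → run H
t=29: queue=[H,F,C,B,D] q_used=1 → run H
t=30: queue=[F,C,B,D,H] q_used=0 → run F
t=31: queue=[F,C,B,D,H] q_used=1 → run F
t=32: queue=[C,B,D,H,F] q_used=0 → run C
t=33: queue=[C,B,D,H,F] q_used=1 → run C
t=34: queue=[B,D,H,F] q_used=0 → run B
t=35: queue=[D,H,F] q_used=0 → run D
t=36: queue=[D,H,F] q_used=1 → run D
t=37: queue=[H,F,D] q_used=0 → run H
t=38: queue=[H,F,D] q_used=1 → run H
t=39: queue=[F,D,H] q_used=0 → run F
t=40: queue=[D,H] q_used=0 → run D
t=41: queue=[H] q_used=0 → run H
t=42: (idle)
t=43: (idle)
t=44: (idle)
t=45: (idle)

context switches = 23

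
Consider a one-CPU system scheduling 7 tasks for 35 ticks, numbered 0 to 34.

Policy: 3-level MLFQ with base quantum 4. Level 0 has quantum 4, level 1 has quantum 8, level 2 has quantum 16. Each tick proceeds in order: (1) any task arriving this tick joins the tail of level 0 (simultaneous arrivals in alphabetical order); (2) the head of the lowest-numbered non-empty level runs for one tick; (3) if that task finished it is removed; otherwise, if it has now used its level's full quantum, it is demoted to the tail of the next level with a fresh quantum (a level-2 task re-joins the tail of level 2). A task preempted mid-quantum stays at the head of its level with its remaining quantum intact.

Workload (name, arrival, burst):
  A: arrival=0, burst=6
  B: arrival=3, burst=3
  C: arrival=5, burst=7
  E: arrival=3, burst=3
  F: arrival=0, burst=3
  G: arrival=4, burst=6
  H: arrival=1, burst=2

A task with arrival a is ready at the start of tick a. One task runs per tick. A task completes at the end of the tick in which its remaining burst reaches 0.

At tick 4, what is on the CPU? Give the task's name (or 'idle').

t=0: L0/L1/L2 = AF/-/- → run A
t=1: L0/L1/L2 = AFH/-/- → run A
t=2: L0/L1/L2 = AFH/-/- → run A
t=3: L0/L1/L2 = AFHBE/-/- → run A
t=4: L0/L1/L2 = FHBEG/A/- → run F
t=5: L0/L1/L2 = FHBEGC/A/- → run F
t=6: L0/L1/L2 = FHBEGC/A/- → run F
t=7: L0/L1/L2 = HBEGC/A/- → run H
t=8: L0/L1/L2 = HBEGC/A/- → run H
t=9: L0/L1/L2 = BEGC/A/- → run B
t=10: L0/L1/L2 = BEGC/A/- → run B
t=11: L0/L1/L2 = BEGC/A/- → run B
t=12: L0/L1/L2 = EGC/A/- → run E
t=13: L0/L1/L2 = EGC/A/- → run E
t=14: L0/L1/L2 = EGC/A/- → run E
t=15: L0/L1/L2 = GC/A/- → run G
t=16: L0/L1/L2 = GC/A/- → run G
t=17: L0/L1/L2 = GC/A/- → run G
t=18: L0/L1/L2 = GC/A/- → run G
t=19: L0/L1/L2 = C/AG/- → run C
t=20: L0/L1/L2 = C/AG/- → run C
t=21: L0/L1/L2 = C/AG/- → run C
t=22: L0/L1/L2 = C/AG/- → run C
t=23: L0/L1/L2 = -/AGC/- → run A
t=24: L0/L1/L2 = -/AGC/- → run A
t=25: L0/L1/L2 = -/GC/- → run G
t=26: L0/L1/L2 = -/GC/- → run G
t=27: L0/L1/L2 = -/C/- → run C
t=28: L0/L1/L2 = -/C/- → run C
t=29: L0/L1/L2 = -/C/- → run C
t=30: (idle)
t=31: (idle)
t=32: (idle)
t=33: (idle)
t=34: (idle)

running at tick 4 = F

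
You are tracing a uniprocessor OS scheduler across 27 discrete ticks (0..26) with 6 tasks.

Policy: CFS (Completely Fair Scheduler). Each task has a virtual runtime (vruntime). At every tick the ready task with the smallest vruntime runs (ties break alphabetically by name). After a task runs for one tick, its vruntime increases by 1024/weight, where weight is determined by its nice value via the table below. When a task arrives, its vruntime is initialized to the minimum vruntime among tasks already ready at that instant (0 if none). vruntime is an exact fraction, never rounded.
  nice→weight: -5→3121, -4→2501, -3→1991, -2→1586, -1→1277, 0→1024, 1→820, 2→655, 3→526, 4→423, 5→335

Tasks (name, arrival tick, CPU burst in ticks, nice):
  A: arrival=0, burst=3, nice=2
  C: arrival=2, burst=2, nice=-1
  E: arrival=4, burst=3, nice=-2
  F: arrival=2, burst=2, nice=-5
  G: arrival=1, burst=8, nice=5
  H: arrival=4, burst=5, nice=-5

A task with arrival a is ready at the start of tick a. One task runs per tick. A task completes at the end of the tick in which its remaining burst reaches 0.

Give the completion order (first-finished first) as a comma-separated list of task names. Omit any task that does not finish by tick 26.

completion order = F, C, E, H, A, G

t=0: vr[A=0] → run A
t=1: vr[A=1024/655 G=1024/655] → run A
t=2: vr[A=2048/655 C=1024/655 F=1024/655 G=1024/655] → run C
t=3: vr[A=2048/655 C=1978368/836435 F=1024/655 G=1024/655] → run F
t=4: vr[A=2048/655 C=1978368/836435 E=1024/655 F=3866624/2044255 G=1024/655 H=1024/655] → run E
t=5: vr[A=2048/655 C=1978368/836435 E=1147392/519415 F=3866624/2044255 G=1024/655 H=1024/655] → run G
t=6: vr[A=2048/655 C=1978368/836435 E=1147392/519415 F=3866624/2044255 G=202752/43885 H=1024/655] → run H
t=7: vr[A=2048/655 C=1978368/836435 E=1147392/519415 F=3866624/2044255 G=202752/43885 H=3866624/2044255] → run F
t=8: vr[A=2048/655 C=1978368/836435 E=1147392/519415 G=202752/43885 H=3866624/2044255] → run H
t=9: vr[A=2048/655 C=1978368/836435 E=1147392/519415 G=202752/43885 H=4537344/2044255] → run E
t=10: vr[A=2048/655 C=1978368/836435 E=1482752/519415 G=202752/43885 H=4537344/2044255] → run H
t=11: vr[A=2048/655 C=1978368/836435 E=1482752/519415 G=202752/43885 H=5208064/2044255] → run C
t=12: vr[A=2048/655 E=1482752/519415 G=202752/43885 H=5208064/2044255] → run H
t=13: vr[A=2048/655 E=1482752/519415 G=202752/43885 H=5878784/2044255] → run E
t=14: vr[A=2048/655 G=202752/43885 H=5878784/2044255] → run H
t=15: vr[A=2048/655 G=202752/43885] → run A
t=16: vr[G=202752/43885] → run G
t=17: vr[G=336896/43885] → run G
t=18: vr[G=94208/8777] → run G
t=19: vr[G=605184/43885] → run G
t=20: vr[G=739328/43885] → run G
t=21: vr[G=873472/43885] → run G
t=22: vr[G=1007616/43885] → run G
t=23: (idle)
t=24: (idle)
t=25: (idle)
t=26: (idle)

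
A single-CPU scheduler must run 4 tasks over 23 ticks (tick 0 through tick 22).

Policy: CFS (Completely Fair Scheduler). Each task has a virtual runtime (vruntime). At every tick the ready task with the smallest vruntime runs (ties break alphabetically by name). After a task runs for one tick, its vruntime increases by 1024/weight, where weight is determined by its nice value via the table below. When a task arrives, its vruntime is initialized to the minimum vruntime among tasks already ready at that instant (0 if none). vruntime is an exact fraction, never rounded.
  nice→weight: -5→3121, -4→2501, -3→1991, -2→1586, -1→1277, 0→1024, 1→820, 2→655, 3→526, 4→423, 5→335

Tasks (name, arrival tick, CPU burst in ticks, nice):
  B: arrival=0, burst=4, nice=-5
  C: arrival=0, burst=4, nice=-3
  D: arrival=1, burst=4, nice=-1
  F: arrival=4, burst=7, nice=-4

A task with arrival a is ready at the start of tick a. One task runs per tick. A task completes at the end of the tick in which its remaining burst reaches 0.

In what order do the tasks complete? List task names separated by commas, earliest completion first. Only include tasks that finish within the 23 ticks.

completion order = B, C, D, F

t=0: vr[B=0 C=0] → run B
t=1: vr[B=1024/3121 C=0 D=0] → run C
t=2: vr[B=1024/3121 C=1024/1991 D=0] → run D
t=3: vr[B=1024/3121 C=1024/1991 D=1024/1277] → run B
t=4: vr[B=2048/3121 C=1024/1991 D=1024/1277 F=1024/1991] → run C
t=5: vr[B=2048/3121 C=2048/1991 D=1024/1277 F=1024/1991] → run F
t=6: vr[B=2048/3121 C=2048/1991 D=1024/1277 F=4599808/4979491] → run B
t=7: vr[B=3072/3121 C=2048/1991 D=1024/1277 F=4599808/4979491] → run D
t=8: vr[B=3072/3121 C=2048/1991 D=2048/1277 F=4599808/4979491] → run F
t=9: vr[B=3072/3121 C=2048/1991 D=2048/1277 F=6638592/4979491] → run B
t=10: vr[C=2048/1991 D=2048/1277 F=6638592/4979491] → run C
t=11: vr[C=3072/1991 D=2048/1277 F=6638592/4979491] → run F
t=12: vr[C=3072/1991 D=2048/1277 F=8677376/4979491] → run C
t=13: vr[D=2048/1277 F=8677376/4979491] → run D
t=14: vr[D=3072/1277 F=8677376/4979491] → run F
t=15: vr[D=3072/1277 F=10716160/4979491] → run F
t=16: vr[D=3072/1277 F=12754944/4979491] → run D
t=17: vr[F=12754944/4979491] → run F
t=18: vr[F=14793728/4979491] → run F
t=19: (idle)
t=20: (idle)
t=21: (idle)
t=22: (idle)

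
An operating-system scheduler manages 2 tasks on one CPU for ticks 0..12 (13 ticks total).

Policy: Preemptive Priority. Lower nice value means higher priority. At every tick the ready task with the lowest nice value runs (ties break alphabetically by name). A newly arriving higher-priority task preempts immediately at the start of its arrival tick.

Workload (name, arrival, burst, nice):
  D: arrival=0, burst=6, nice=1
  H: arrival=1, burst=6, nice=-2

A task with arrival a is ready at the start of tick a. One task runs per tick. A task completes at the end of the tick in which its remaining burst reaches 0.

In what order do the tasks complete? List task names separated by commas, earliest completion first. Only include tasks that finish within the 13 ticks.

completion order = H, D

t=0: ready={D} → run D
t=1: ready={D,H} → run H
t=2: ready={D,H} → run H
t=3: ready={D,H} → run H
t=4: ready={D,H} → run H
t=5: ready={D,H} → run H
t=6: ready={D,H} → run H
t=7: ready={D} → run D
t=8: ready={D} → run D
t=9: ready={D} → run D
t=10: ready={D} → run D
t=11: ready={D} → run D
t=12: (idle)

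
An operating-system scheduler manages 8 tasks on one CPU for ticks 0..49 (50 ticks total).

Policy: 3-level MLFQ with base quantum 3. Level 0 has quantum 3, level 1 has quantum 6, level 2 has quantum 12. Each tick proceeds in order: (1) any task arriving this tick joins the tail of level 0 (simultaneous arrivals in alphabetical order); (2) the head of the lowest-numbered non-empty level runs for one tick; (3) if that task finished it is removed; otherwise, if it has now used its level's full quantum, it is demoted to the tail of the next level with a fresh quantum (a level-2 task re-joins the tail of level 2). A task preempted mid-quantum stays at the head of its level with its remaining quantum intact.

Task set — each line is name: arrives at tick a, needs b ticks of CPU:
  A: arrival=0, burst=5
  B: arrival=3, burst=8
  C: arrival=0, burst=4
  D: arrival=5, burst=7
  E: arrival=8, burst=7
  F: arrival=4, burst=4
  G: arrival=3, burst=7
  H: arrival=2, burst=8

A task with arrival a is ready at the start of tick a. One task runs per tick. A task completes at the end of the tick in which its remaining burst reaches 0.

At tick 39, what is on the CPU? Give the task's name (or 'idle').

running at tick 39 = G

t=0: L0/L1/L2 = AC/-/- → run A
t=1: L0/L1/L2 = AC/-/- → run A
t=2: L0/L1/L2 = ACH/-/- → run A
t=3: L0/L1/L2 = CHBG/A/- → run C
t=4: L0/L1/L2 = CHBGF/A/- → run C
t=5: L0/L1/L2 = CHBGFD/A/- → run C
t=6: L0/L1/L2 = HBGFD/AC/- → run H
t=7: L0/L1/L2 = HBGFD/AC/- → run H
t=8: L0/L1/L2 = HBGFDE/AC/- → run H
t=9: L0/L1/L2 = BGFDE/ACH/- → run B
t=10: L0/L1/L2 = BGFDE/ACH/- → run B
t=11: L0/L1/L2 = BGFDE/ACH/- → run B
t=12: L0/L1/L2 = GFDE/ACHB/- → run G
t=13: L0/L1/L2 = GFDE/ACHB/- → run G
t=14: L0/L1/L2 = GFDE/ACHB/- → run G
t=15: L0/L1/L2 = FDE/ACHBG/- → run F
t=16: L0/L1/L2 = FDE/ACHBG/- → run F
t=17: L0/L1/L2 = FDE/ACHBG/- → run F
t=18: L0/L1/L2 = DE/ACHBGF/- → run D
t=19: L0/L1/L2 = DE/ACHBGF/- → run D
t=20: L0/L1/L2 = DE/ACHBGF/- → run D
t=21: L0/L1/L2 = E/ACHBGFD/- → run E
t=22: L0/L1/L2 = E/ACHBGFD/- → run E
t=23: L0/L1/L2 = E/ACHBGFD/- → run E
t=24: L0/L1/L2 = -/ACHBGFDE/- → run A
t=25: L0/L1/L2 = -/ACHBGFDE/- → run A
t=26: L0/L1/L2 = -/CHBGFDE/- → run C
t=27: L0/L1/L2 = -/HBGFDE/- → run H
t=28: L0/L1/L2 = -/HBGFDE/- → run H
t=29: L0/L1/L2 = -/HBGFDE/- → run H
t=30: L0/L1/L2 = -/HBGFDE/- → run H
t=31: L0/L1/L2 = -/HBGFDE/- → run H
t=32: L0/L1/L2 = -/BGFDE/- → run B
t=33: L0/L1/L2 = -/BGFDE/- → run B
t=34: L0/L1/L2 = -/BGFDE/- → run B
t=35: L0/L1/L2 = -/BGFDE/- → run B
t=36: L0/L1/L2 = -/BGFDE/- → run B
t=37: L0/L1/L2 = -/GFDE/- → run G
t=38: L0/L1/L2 = -/GFDE/- → run G
t=39: L0/L1/L2 = -/GFDE/- → run G
t=40: L0/L1/L2 = -/GFDE/- → run G
t=41: L0/L1/L2 = -/FDE/- → run F
t=42: L0/L1/L2 = -/DE/- → run D
t=43: L0/L1/L2 = -/DE/- → run D
t=44: L0/L1/L2 = -/DE/- → run D
t=45: L0/L1/L2 = -/DE/- → run D
t=46: L0/L1/L2 = -/E/- → run E
t=47: L0/L1/L2 = -/E/- → run E
t=48: L0/L1/L2 = -/E/- → run E
t=49: L0/L1/L2 = -/E/- → run E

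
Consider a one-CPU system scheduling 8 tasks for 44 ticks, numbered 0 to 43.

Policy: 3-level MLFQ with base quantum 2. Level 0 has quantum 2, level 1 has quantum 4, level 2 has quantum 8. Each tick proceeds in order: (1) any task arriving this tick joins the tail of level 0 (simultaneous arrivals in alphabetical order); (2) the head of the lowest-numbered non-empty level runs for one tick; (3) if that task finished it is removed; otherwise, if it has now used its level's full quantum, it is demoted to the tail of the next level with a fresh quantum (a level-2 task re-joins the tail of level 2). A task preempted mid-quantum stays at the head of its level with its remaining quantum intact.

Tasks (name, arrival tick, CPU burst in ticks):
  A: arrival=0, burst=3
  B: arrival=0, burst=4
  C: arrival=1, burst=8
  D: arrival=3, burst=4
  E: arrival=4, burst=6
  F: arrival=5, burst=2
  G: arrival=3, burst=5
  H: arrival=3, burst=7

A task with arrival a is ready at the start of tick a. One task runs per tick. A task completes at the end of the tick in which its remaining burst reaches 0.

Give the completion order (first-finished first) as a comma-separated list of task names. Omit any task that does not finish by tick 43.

t=0: L0/L1/L2 = AB/-/- → run A
t=1: L0/L1/L2 = ABC/-/- → run A
t=2: L0/L1/L2 = BC/A/- → run B
t=3: L0/L1/L2 = BCDGH/A/- → run B
t=4: L0/L1/L2 = CDGHE/AB/- → run C
t=5: L0/L1/L2 = CDGHEF/AB/- → run C
t=6: L0/L1/L2 = DGHEF/ABC/- → run D
t=7: L0/L1/L2 = DGHEF/ABC/- → run D
t=8: L0/L1/L2 = GHEF/ABCD/- → run G
t=9: L0/L1/L2 = GHEF/ABCD/- → run G
t=10: L0/L1/L2 = HEF/ABCDG/- → run H
t=11: L0/L1/L2 = HEF/ABCDG/- → run H
t=12: L0/L1/L2 = EF/ABCDGH/- → run E
t=13: L0/L1/L2 = EF/ABCDGH/- → run E
t=14: L0/L1/L2 = F/ABCDGHE/- → run F
t=15: L0/L1/L2 = F/ABCDGHE/- → run F
t=16: L0/L1/L2 = -/ABCDGHE/- → run A
t=17: L0/L1/L2 = -/BCDGHE/- → run B
t=18: L0/L1/L2 = -/BCDGHE/- → run B
t=19: L0/L1/L2 = -/CDGHE/- → run C
t=20: L0/L1/L2 = -/CDGHE/- → run C
t=21: L0/L1/L2 = -/CDGHE/- → run C
t=22: L0/L1/L2 = -/CDGHE/- → run C
t=23: L0/L1/L2 = -/DGHE/C → run D
t=24: L0/L1/L2 = -/DGHE/C → run D
t=25: L0/L1/L2 = -/GHE/C → run G
t=26: L0/L1/L2 = -/GHE/C → run G
t=27: L0/L1/L2 = -/GHE/C → run G
t=28: L0/L1/L2 = -/HE/C → run H
t=29: L0/L1/L2 = -/HE/C → run H
t=30: L0/L1/L2 = -/HE/C → run H
t=31: L0/L1/L2 = -/HE/C → run H
t=32: L0/L1/L2 = -/E/CH → run E
t=33: L0/L1/L2 = -/E/CH → run E
t=34: L0/L1/L2 = -/E/CH → run E
t=35: L0/L1/L2 = -/E/CH → run E
t=36: L0/L1/L2 = -/-/CH → run C
t=37: L0/L1/L2 = -/-/CH → run C
t=38: L0/L1/L2 = -/-/H → run H
t=39: (idle)
t=40: (idle)
t=41: (idle)
t=42: (idle)
t=43: (idle)

completion order = F, A, B, D, G, E, C, H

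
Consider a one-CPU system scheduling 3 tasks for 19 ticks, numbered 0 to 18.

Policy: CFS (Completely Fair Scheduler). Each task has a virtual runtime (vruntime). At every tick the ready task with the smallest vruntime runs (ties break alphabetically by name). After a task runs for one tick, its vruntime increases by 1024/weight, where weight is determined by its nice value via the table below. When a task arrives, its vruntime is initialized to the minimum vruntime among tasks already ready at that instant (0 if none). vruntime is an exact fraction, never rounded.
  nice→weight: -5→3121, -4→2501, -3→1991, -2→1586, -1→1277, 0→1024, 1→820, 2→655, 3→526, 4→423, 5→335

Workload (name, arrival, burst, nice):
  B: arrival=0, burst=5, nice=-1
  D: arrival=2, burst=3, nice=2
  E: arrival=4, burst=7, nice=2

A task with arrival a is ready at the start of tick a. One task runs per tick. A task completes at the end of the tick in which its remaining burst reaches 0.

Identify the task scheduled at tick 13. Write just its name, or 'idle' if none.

running at tick 13 = E

t=0: vr[B=0] → run B
t=1: vr[B=1024/1277] → run B
t=2: vr[B=2048/1277 D=2048/1277] → run B
t=3: vr[B=3072/1277 D=2048/1277] → run D
t=4: vr[B=3072/1277 D=2649088/836435 E=3072/1277] → run B
t=5: vr[B=4096/1277 D=2649088/836435 E=3072/1277] → run E
t=6: vr[B=4096/1277 D=2649088/836435 E=3319808/836435] → run D
t=7: vr[B=4096/1277 D=3956736/836435 E=3319808/836435] → run B
t=8: vr[D=3956736/836435 E=3319808/836435] → run E
t=9: vr[D=3956736/836435 E=4627456/836435] → run D
t=10: vr[E=4627456/836435] → run E
t=11: vr[E=5935104/836435] → run E
t=12: vr[E=7242752/836435] → run E
t=13: vr[E=1710080/167287] → run E
t=14: vr[E=9858048/836435] → run E
t=15: (idle)
t=16: (idle)
t=17: (idle)
t=18: (idle)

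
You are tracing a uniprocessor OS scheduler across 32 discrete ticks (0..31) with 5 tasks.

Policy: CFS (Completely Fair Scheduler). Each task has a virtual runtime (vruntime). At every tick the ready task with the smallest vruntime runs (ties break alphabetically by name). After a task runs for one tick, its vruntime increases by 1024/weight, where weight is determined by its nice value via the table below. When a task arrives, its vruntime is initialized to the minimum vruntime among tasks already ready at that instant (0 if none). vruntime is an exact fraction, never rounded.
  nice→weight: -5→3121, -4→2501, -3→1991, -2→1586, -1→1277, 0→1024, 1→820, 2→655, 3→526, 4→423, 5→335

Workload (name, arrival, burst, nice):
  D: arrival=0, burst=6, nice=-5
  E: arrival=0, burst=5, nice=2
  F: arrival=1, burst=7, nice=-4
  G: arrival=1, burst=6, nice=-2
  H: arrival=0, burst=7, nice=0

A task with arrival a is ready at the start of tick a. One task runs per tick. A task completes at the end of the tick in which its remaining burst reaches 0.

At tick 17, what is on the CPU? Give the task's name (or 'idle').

running at tick 17 = D

t=0: vr[D=0 E=0 H=0] → run D
t=1: vr[D=1024/3121 E=0 F=0 G=0 H=0] → run E
t=2: vr[D=1024/3121 E=1024/655 F=0 G=0 H=0] → run F
t=3: vr[D=1024/3121 E=1024/655 F=1024/2501 G=0 H=0] → run G
t=4: vr[D=1024/3121 E=1024/655 F=1024/2501 G=512/793 H=0] → run H
t=5: vr[D=1024/3121 E=1024/655 F=1024/2501 G=512/793 H=1] → run D
t=6: vr[D=2048/3121 E=1024/655 F=1024/2501 G=512/793 H=1] → run F
t=7: vr[D=2048/3121 E=1024/655 F=2048/2501 G=512/793 H=1] → run G
t=8: vr[D=2048/3121 E=1024/655 F=2048/2501 G=1024/793 H=1] → run D
t=9: vr[D=3072/3121 E=1024/655 F=2048/2501 G=1024/793 H=1] → run F
t=10: vr[D=3072/3121 E=1024/655 F=3072/2501 G=1024/793 H=1] → run D
t=11: vr[D=4096/3121 E=1024/655 F=3072/2501 G=1024/793 H=1] → run H
t=12: vr[D=4096/3121 E=1024/655 F=3072/2501 G=1024/793 H=2] → run F
t=13: vr[D=4096/3121 E=1024/655 F=4096/2501 G=1024/793 H=2] → run G
t=14: vr[D=4096/3121 E=1024/655 F=4096/2501 G=1536/793 H=2] → run D
t=15: vr[D=5120/3121 E=1024/655 F=4096/2501 G=1536/793 H=2] → run E
t=16: vr[D=5120/3121 E=2048/655 F=4096/2501 G=1536/793 H=2] → run F
t=17: vr[D=5120/3121 E=2048/655 F=5120/2501 G=1536/793 H=2] → run D
t=18: vr[E=2048/655 F=5120/2501 G=1536/793 H=2] → run G
t=19: vr[E=2048/655 F=5120/2501 G=2048/793 H=2] → run H
t=20: vr[E=2048/655 F=5120/2501 G=2048/793 H=3] → run F
t=21: vr[E=2048/655 F=6144/2501 G=2048/793 H=3] → run F
t=22: vr[E=2048/655 G=2048/793 H=3] → run G
t=23: vr[E=2048/655 G=2560/793 H=3] → run H
t=24: vr[E=2048/655 G=2560/793 H=4] → run E
t=25: vr[E=3072/655 G=2560/793 H=4] → run G
t=26: vr[E=3072/655 H=4] → run H
t=27: vr[E=3072/655 H=5] → run E
t=28: vr[E=4096/655 H=5] → run H
t=29: vr[E=4096/655 H=6] → run H
t=30: vr[E=4096/655] → run E
t=31: (idle)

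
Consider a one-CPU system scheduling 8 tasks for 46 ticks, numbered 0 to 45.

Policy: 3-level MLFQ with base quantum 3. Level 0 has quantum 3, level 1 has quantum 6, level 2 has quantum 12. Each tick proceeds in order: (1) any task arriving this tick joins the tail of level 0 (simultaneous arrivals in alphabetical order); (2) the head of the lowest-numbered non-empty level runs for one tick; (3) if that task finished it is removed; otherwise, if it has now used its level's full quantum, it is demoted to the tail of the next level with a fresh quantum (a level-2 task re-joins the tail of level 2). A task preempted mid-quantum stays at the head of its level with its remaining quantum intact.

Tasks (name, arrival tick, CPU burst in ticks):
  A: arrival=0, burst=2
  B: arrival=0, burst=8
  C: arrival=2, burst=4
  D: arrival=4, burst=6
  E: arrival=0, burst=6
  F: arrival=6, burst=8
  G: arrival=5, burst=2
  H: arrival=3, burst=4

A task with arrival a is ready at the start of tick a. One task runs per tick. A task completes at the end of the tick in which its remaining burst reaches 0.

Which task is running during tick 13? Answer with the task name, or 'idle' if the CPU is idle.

running at tick 13 = H

t=0: L0/L1/L2 = ABE/-/- → run A
t=1: L0/L1/L2 = ABE/-/- → run A
t=2: L0/L1/L2 = BEC/-/- → run B
t=3: L0/L1/L2 = BECH/-/- → run B
t=4: L0/L1/L2 = BECHD/-/- → run B
t=5: L0/L1/L2 = ECHDG/B/- → run E
t=6: L0/L1/L2 = ECHDGF/B/- → run E
t=7: L0/L1/L2 = ECHDGF/B/- → run E
t=8: L0/L1/L2 = CHDGF/BE/- → run C
t=9: L0/L1/L2 = CHDGF/BE/- → run C
t=10: L0/L1/L2 = CHDGF/BE/- → run C
t=11: L0/L1/L2 = HDGF/BEC/- → run H
t=12: L0/L1/L2 = HDGF/BEC/- → run H
t=13: L0/L1/L2 = HDGF/BEC/- → run H
t=14: L0/L1/L2 = DGF/BECH/- → run D
t=15: L0/L1/L2 = DGF/BECH/- → run D
t=16: L0/L1/L2 = DGF/BECH/- → run D
t=17: L0/L1/L2 = GF/BECHD/- → run G
t=18: L0/L1/L2 = GF/BECHD/- → run G
t=19: L0/L1/L2 = F/BECHD/- → run F
t=20: L0/L1/L2 = F/BECHD/- → run F
t=21: L0/L1/L2 = F/BECHD/- → run F
t=22: L0/L1/L2 = -/BECHDF/- → run B
t=23: L0/L1/L2 = -/BECHDF/- → run B
t=24: L0/L1/L2 = -/BECHDF/- → run B
t=25: L0/L1/L2 = -/BECHDF/- → run B
t=26: L0/L1/L2 = -/BECHDF/- → run B
t=27: L0/L1/L2 = -/ECHDF/- → run E
t=28: L0/L1/L2 = -/ECHDF/- → run E
t=29: L0/L1/L2 = -/ECHDF/- → run E
t=30: L0/L1/L2 = -/CHDF/- → run C
t=31: L0/L1/L2 = -/HDF/- → run H
t=32: L0/L1/L2 = -/DF/- → run D
t=33: L0/L1/L2 = -/DF/- → run D
t=34: L0/L1/L2 = -/DF/- → run D
t=35: L0/L1/L2 = -/F/- → run F
t=36: L0/L1/L2 = -/F/- → run F
t=37: L0/L1/L2 = -/F/- → run F
t=38: L0/L1/L2 = -/F/- → run F
t=39: L0/L1/L2 = -/F/- → run F
t=40: (idle)
t=41: (idle)
t=42: (idle)
t=43: (idle)
t=44: (idle)
t=45: (idle)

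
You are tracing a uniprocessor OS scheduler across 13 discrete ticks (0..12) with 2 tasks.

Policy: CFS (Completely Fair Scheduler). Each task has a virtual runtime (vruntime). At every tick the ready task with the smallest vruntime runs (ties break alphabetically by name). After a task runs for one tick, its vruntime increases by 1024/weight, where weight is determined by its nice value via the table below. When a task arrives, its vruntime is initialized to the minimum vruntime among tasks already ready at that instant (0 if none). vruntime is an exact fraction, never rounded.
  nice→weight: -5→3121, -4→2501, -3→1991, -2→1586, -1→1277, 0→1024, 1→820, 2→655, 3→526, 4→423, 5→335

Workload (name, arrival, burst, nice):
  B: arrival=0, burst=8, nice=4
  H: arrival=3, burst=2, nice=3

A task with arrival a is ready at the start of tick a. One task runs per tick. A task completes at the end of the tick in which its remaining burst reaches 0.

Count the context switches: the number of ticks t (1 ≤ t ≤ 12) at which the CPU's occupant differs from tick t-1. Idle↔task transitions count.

t=0: vr[B=0] → run B
t=1: vr[B=1024/423] → run B
t=2: vr[B=2048/423] → run B
t=3: vr[B=1024/141 H=1024/141] → run B
t=4: vr[B=4096/423 H=1024/141] → run H
t=5: vr[B=4096/423 H=341504/37083] → run H
t=6: vr[B=4096/423] → run B
t=7: vr[B=5120/423] → run B
t=8: vr[B=2048/141] → run B
t=9: vr[B=7168/423] → run B
t=10: (idle)
t=11: (idle)
t=12: (idle)

context switches = 3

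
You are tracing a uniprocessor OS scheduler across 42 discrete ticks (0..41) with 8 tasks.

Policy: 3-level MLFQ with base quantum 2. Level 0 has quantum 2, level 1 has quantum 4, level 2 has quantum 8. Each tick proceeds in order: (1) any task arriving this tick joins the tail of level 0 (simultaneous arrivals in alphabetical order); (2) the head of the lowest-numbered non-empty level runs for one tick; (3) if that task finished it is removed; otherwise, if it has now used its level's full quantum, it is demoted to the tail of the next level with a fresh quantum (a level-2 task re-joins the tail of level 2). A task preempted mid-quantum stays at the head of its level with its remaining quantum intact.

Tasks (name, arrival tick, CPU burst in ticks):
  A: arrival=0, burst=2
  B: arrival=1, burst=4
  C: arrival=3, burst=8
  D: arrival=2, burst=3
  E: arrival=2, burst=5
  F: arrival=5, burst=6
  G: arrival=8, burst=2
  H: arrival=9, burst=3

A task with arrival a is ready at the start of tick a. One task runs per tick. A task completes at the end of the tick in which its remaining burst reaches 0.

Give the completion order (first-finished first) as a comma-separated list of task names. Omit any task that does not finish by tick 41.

completion order = A, G, B, D, E, F, H, C

t=0: L0/L1/L2 = A/-/- → run A
t=1: L0/L1/L2 = AB/-/- → run A
t=2: L0/L1/L2 = BDE/-/- → run B
t=3: L0/L1/L2 = BDEC/-/- → run B
t=4: L0/L1/L2 = DEC/B/- → run D
t=5: L0/L1/L2 = DECF/B/- → run D
t=6: L0/L1/L2 = ECF/BD/- → run E
t=7: L0/L1/L2 = ECF/BD/- → run E
t=8: L0/L1/L2 = CFG/BDE/- → run C
t=9: L0/L1/L2 = CFGH/BDE/- → run C
t=10: L0/L1/L2 = FGH/BDEC/- → run F
t=11: L0/L1/L2 = FGH/BDEC/- → run F
t=12: L0/L1/L2 = GH/BDECF/- → run G
t=13: L0/L1/L2 = GH/BDECF/- → run G
t=14: L0/L1/L2 = H/BDECF/- → run H
t=15: L0/L1/L2 = H/BDECF/- → run H
t=16: L0/L1/L2 = -/BDECFH/- → run B
t=17: L0/L1/L2 = -/BDECFH/- → run B
t=18: L0/L1/L2 = -/DECFH/- → run D
t=19: L0/L1/L2 = -/ECFH/- → run E
t=20: L0/L1/L2 = -/ECFH/- → run E
t=21: L0/L1/L2 = -/ECFH/- → run E
t=22: L0/L1/L2 = -/CFH/- → run C
t=23: L0/L1/L2 = -/CFH/- → run C
t=24: L0/L1/L2 = -/CFH/- → run C
t=25: L0/L1/L2 = -/CFH/- → run C
t=26: L0/L1/L2 = -/FH/C → run F
t=27: L0/L1/L2 = -/FH/C → run F
t=28: L0/L1/L2 = -/FH/C → run F
t=29: L0/L1/L2 = -/FH/C → run F
t=30: L0/L1/L2 = -/H/C → run H
t=31: L0/L1/L2 = -/-/C → run C
t=32: L0/L1/L2 = -/-/C → run C
t=33: (idle)
t=34: (idle)
t=35: (idle)
t=36: (idle)
t=37: (idle)
t=38: (idle)
t=39: (idle)
t=40: (idle)
t=41: (idle)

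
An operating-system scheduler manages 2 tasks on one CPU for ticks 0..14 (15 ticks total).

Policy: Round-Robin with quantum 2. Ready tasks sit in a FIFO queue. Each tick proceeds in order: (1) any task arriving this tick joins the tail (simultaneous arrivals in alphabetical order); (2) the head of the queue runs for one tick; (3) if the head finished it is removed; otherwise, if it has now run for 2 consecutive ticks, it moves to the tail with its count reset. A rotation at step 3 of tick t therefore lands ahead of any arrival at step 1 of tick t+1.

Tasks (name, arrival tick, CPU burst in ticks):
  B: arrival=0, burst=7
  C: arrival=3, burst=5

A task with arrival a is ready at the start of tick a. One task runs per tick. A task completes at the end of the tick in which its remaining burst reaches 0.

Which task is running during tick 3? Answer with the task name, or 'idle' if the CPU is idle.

running at tick 3 = B

t=0: queue=[B] q_used=0 → run B
t=1: queue=[B] q_used=1 → run B
t=2: queue=[B] q_used=0 → run B
t=3: queue=[B,C] q_used=1 → run B
t=4: queue=[C,B] q_used=0 → run C
t=5: queue=[C,B] q_used=1 → run C
t=6: queue=[B,C] q_used=0 → run B
t=7: queue=[B,C] q_used=1 → run B
t=8: queue=[C,B] q_used=0 → run C
t=9: queue=[C,B] q_used=1 → run C
t=10: queue=[B,C] q_used=0 → run B
t=11: queue=[C] q_used=0 → run C
t=12: (idle)
t=13: (idle)
t=14: (idle)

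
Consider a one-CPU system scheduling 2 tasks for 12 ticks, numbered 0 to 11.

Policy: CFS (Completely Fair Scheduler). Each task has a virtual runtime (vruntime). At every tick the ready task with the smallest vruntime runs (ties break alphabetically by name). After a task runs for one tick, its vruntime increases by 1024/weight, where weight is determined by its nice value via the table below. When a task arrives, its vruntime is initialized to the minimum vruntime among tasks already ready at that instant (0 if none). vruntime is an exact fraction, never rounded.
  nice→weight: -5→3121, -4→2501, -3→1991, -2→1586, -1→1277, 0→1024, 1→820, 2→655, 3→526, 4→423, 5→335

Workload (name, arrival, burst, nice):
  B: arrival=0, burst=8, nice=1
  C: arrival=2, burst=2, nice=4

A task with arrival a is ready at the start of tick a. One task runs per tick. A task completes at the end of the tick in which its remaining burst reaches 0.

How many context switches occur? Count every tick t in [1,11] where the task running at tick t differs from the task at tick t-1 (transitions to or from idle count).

context switches = 5

t=0: vr[B=0] → run B
t=1: vr[B=256/205] → run B
t=2: vr[B=512/205 C=512/205] → run B
t=3: vr[B=768/205 C=512/205] → run C
t=4: vr[B=768/205 C=426496/86715] → run B
t=5: vr[B=1024/205 C=426496/86715] → run C
t=6: vr[B=1024/205] → run B
t=7: vr[B=256/41] → run B
t=8: vr[B=1536/205] → run B
t=9: vr[B=1792/205] → run B
t=10: (idle)
t=11: (idle)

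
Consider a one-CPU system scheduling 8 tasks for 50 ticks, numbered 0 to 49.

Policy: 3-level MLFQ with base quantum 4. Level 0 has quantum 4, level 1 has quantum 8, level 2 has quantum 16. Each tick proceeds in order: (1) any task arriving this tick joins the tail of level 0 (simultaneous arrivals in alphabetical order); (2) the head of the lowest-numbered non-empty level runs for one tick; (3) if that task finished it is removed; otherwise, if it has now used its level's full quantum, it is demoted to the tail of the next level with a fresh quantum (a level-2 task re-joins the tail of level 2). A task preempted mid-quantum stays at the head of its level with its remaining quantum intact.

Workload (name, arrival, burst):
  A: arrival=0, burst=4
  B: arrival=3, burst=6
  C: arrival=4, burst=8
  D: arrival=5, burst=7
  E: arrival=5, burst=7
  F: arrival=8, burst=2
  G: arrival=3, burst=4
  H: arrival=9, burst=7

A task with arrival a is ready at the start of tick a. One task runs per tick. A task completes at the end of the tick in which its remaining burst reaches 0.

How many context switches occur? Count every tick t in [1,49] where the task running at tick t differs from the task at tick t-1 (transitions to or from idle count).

t=0: L0/L1/L2 = A/-/- → run A
t=1: L0/L1/L2 = A/-/- → run A
t=2: L0/L1/L2 = A/-/- → run A
t=3: L0/L1/L2 = ABG/-/- → run A
t=4: L0/L1/L2 = BGC/-/- → run B
t=5: L0/L1/L2 = BGCDE/-/- → run B
t=6: L0/L1/L2 = BGCDE/-/- → run B
t=7: L0/L1/L2 = BGCDE/-/- → run B
t=8: L0/L1/L2 = GCDEF/B/- → run G
t=9: L0/L1/L2 = GCDEFH/B/- → run G
t=10: L0/L1/L2 = GCDEFH/B/- → run G
t=11: L0/L1/L2 = GCDEFH/B/- → run G
t=12: L0/L1/L2 = CDEFH/B/- → run C
t=13: L0/L1/L2 = CDEFH/B/- → run C
t=14: L0/L1/L2 = CDEFH/B/- → run C
t=15: L0/L1/L2 = CDEFH/B/- → run C
t=16: L0/L1/L2 = DEFH/BC/- → run D
t=17: L0/L1/L2 = DEFH/BC/- → run D
t=18: L0/L1/L2 = DEFH/BC/- → run D
t=19: L0/L1/L2 = DEFH/BC/- → run D
t=20: L0/L1/L2 = EFH/BCD/- → run E
t=21: L0/L1/L2 = EFH/BCD/- → run E
t=22: L0/L1/L2 = EFH/BCD/- → run E
t=23: L0/L1/L2 = EFH/BCD/- → run E
t=24: L0/L1/L2 = FH/BCDE/- → run F
t=25: L0/L1/L2 = FH/BCDE/- → run F
t=26: L0/L1/L2 = H/BCDE/- → run H
t=27: L0/L1/L2 = H/BCDE/- → run H
t=28: L0/L1/L2 = H/BCDE/- → run H
t=29: L0/L1/L2 = H/BCDE/- → run H
t=30: L0/L1/L2 = -/BCDEH/- → run B
t=31: L0/L1/L2 = -/BCDEH/- → run B
t=32: L0/L1/L2 = -/CDEH/- → run C
t=33: L0/L1/L2 = -/CDEH/- → run C
t=34: L0/L1/L2 = -/CDEH/- → run C
t=35: L0/L1/L2 = -/CDEH/- → run C
t=36: L0/L1/L2 = -/DEH/- → run D
t=37: L0/L1/L2 = -/DEH/- → run D
t=38: L0/L1/L2 = -/DEH/- → run D
t=39: L0/L1/L2 = -/EH/- → run E
t=40: L0/L1/L2 = -/EH/- → run E
t=41: L0/L1/L2 = -/EH/- → run E
t=42: L0/L1/L2 = -/H/- → run H
t=43: L0/L1/L2 = -/H/- → run H
t=44: L0/L1/L2 = -/H/- → run H
t=45: (idle)
t=46: (idle)
t=47: (idle)
t=48: (idle)
t=49: (idle)

context switches = 13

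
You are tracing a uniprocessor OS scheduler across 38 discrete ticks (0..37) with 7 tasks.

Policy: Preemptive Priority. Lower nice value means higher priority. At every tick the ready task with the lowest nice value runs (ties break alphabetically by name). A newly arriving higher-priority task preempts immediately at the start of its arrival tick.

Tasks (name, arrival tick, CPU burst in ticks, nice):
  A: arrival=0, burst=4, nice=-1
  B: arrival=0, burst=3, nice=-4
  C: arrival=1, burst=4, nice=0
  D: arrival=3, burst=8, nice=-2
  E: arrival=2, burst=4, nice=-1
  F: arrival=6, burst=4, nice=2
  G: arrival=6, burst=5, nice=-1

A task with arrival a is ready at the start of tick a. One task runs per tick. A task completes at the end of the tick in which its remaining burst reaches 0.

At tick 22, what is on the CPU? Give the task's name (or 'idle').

t=0: ready={A,B} → run B
t=1: ready={A,B,C} → run B
t=2: ready={A,B,C,E} → run B
t=3: ready={A,C,D,E} → run D
t=4: ready={A,C,D,E} → run D
t=5: ready={A,C,D,E} → run D
t=6: ready={A,C,D,E,F,G} → run D
t=7: ready={A,C,D,E,F,G} → run D
t=8: ready={A,C,D,E,F,G} → run D
t=9: ready={A,C,D,E,F,G} → run D
t=10: ready={A,C,D,E,F,G} → run D
t=11: ready={A,C,E,F,G} → run A
t=12: ready={A,C,E,F,G} → run A
t=13: ready={A,C,E,F,G} → run A
t=14: ready={A,C,E,F,G} → run A
t=15: ready={C,E,F,G} → run E
t=16: ready={C,E,F,G} → run E
t=17: ready={C,E,F,G} → run E
t=18: ready={C,E,F,G} → run E
t=19: ready={C,F,G} → run G
t=20: ready={C,F,G} → run G
t=21: ready={C,F,G} → run G
t=22: ready={C,F,G} → run G
t=23: ready={C,F,G} → run G
t=24: ready={C,F} → run C
t=25: ready={C,F} → run C
t=26: ready={C,F} → run C
t=27: ready={C,F} → run C
t=28: ready={F} → run F
t=29: ready={F} → run F
t=30: ready={F} → run F
t=31: ready={F} → run F
t=32: (idle)
t=33: (idle)
t=34: (idle)
t=35: (idle)
t=36: (idle)
t=37: (idle)

running at tick 22 = G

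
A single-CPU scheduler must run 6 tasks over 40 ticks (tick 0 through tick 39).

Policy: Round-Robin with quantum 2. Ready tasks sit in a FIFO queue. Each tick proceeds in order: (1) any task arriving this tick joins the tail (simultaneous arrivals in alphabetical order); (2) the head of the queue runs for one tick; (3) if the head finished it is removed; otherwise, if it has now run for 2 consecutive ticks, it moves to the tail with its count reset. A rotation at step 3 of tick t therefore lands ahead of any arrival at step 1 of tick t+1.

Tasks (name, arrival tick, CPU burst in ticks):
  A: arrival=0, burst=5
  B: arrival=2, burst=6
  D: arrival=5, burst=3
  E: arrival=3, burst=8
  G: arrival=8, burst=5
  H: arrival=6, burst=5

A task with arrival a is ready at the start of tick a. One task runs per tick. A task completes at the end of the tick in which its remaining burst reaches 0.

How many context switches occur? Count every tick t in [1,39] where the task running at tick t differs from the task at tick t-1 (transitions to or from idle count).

t=0: queue=[A] q_used=0 → run A
t=1: queue=[A] q_used=1 → run A
t=2: queue=[A,B] q_used=0 → run A
t=3: queue=[A,B,E] q_used=1 → run A
t=4: queue=[B,E,A] q_used=0 → run B
t=5: queue=[B,E,A,D] q_used=1 → run B
t=6: queue=[E,A,D,B,H] q_used=0 → run E
t=7: queue=[E,A,D,B,H] q_used=1 → run E
t=8: queue=[A,D,B,H,E,G] q_used=0 → run A
t=9: queue=[D,B,H,E,G] q_used=0 → run D
t=10: queue=[D,B,H,E,G] q_used=1 → run D
t=11: queue=[B,H,E,G,D] q_used=0 → run B
t=12: queue=[B,H,E,G,D] q_used=1 → run B
t=13: queue=[H,E,G,D,B] q_used=0 → run H
t=14: queue=[H,E,G,D,B] q_used=1 → run H
t=15: queue=[E,G,D,B,H] q_used=0 → run E
t=16: queue=[E,G,D,B,H] q_used=1 → run E
t=17: queue=[G,D,B,H,E] q_used=0 → run G
t=18: queue=[G,D,B,H,E] q_used=1 → run G
t=19: queue=[D,B,H,E,G] q_used=0 → run D
t=20: queue=[B,H,E,G] q_used=0 → run B
t=21: queue=[B,H,E,G] q_used=1 → run B
t=22: queue=[H,E,G] q_used=0 → run H
t=23: queue=[H,E,G] q_used=1 → run H
t=24: queue=[E,G,H] q_used=0 → run E
t=25: queue=[E,G,H] q_used=1 → run E
t=26: queue=[G,H,E] q_used=0 → run G
t=27: queue=[G,H,E] q_used=1 → run G
t=28: queue=[H,E,G] q_used=0 → run H
t=29: queue=[E,G] q_used=0 → run E
t=30: queue=[E,G] q_used=1 → run E
t=31: queue=[G] q_used=0 → run G
t=32: (idle)
t=33: (idle)
t=34: (idle)
t=35: (idle)
t=36: (idle)
t=37: (idle)
t=38: (idle)
t=39: (idle)

context switches = 17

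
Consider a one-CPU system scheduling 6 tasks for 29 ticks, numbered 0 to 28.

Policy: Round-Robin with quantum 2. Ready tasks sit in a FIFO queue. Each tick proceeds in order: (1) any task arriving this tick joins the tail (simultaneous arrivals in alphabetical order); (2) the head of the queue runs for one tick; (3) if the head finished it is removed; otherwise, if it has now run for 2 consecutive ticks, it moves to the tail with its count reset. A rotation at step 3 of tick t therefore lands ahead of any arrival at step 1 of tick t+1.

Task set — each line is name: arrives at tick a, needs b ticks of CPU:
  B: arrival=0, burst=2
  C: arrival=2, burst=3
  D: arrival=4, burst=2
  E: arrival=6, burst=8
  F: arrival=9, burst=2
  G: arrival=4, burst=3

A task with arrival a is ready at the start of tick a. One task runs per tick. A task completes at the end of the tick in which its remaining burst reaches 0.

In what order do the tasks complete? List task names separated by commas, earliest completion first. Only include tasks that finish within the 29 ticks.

completion order = B, C, D, G, F, E

t=0: queue=[B] q_used=0 → run B
t=1: queue=[B] q_used=1 → run B
t=2: queue=[C] q_used=0 → run C
t=3: queue=[C] q_used=1 → run C
t=4: queue=[C,D,G] q_used=0 → run C
t=5: queue=[D,G] q_used=0 → run D
t=6: queue=[D,G,E] q_used=1 → run D
t=7: queue=[G,E] q_used=0 → run G
t=8: queue=[G,E] q_used=1 → run G
t=9: queue=[E,G,F] q_used=0 → run E
t=10: queue=[E,G,F] q_used=1 → run E
t=11: queue=[G,F,E] q_used=0 → run G
t=12: queue=[F,E] q_used=0 → run F
t=13: queue=[F,E] q_used=1 → run F
t=14: queue=[E] q_used=0 → run E
t=15: queue=[E] q_used=1 → run E
t=16: queue=[E] q_used=0 → run E
t=17: queue=[E] q_used=1 → run E
t=18: queue=[E] q_used=0 → run E
t=19: queue=[E] q_used=1 → run E
t=20: (idle)
t=21: (idle)
t=22: (idle)
t=23: (idle)
t=24: (idle)
t=25: (idle)
t=26: (idle)
t=27: (idle)
t=28: (idle)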